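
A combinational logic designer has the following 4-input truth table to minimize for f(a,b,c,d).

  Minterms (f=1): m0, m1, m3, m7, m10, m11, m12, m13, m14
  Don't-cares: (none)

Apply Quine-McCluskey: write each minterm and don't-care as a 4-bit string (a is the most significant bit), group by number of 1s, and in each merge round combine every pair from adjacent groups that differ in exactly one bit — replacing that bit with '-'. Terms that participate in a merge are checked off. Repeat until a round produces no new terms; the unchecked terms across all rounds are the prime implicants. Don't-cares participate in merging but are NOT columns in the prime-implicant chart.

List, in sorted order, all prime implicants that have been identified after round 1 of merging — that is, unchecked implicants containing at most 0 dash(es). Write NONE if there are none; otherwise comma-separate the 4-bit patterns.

NONE

Round 0: 0000✓ 0001✓ 0011✓ 0111✓ 1010✓ 1011✓ 1100✓ 1101✓ 1110✓
Round 1: -011 0-11 00-1 000- 1-10 101- 11-0 110-
PIs = {-011, 0-11, 00-1, 000-, 1-10, 101-, 11-0, 110-}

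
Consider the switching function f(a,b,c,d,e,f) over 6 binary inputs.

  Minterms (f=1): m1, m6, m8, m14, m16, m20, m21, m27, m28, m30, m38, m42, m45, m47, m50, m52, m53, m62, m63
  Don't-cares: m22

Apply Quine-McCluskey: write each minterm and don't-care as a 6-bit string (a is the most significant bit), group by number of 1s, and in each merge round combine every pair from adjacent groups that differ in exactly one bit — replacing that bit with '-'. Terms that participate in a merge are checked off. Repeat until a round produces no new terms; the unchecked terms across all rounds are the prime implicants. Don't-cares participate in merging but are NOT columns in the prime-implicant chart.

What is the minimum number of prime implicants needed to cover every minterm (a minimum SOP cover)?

Round 0: 000001 000110✓ 001000 001110✓ 010000✓ 010100✓ 010101✓ 010110✓ 011011 011100✓ 011110✓ 100110✓ 101010 101101✓ 101111✓ 110010 110100✓ 110101✓ 111110✓ 111111✓
Round 1: -00110 -10100✓ -10101✓ -11110 0-0110✓ 0-1110✓ 00-110✓ 01-100✓ 01-110✓ 010-00 0101-0✓ 01010-✓ 0111-0✓ 1-1111 1011-1 11010-✓ 11111-
Round 2: -1010- 0--110 01-1-0
PIs = {-00110, -1010-, -11110, 0--110, 000001, 001000, 01-1-0, 010-00, 011011, 1-1111, 101010, 1011-1, 110010, 11111-}
Coverage chart:
  m1: 000001 ←essential
  m6: -00110,0--110
  m8: 001000 ←essential
  m14: 0--110 ←essential
  m16: 010-00 ←essential
  m20: -1010-,01-1-0,010-00
  m21: -1010- ←essential
  m27: 011011 ←essential
  m28: 01-1-0 ←essential
  m30: -11110,0--110,01-1-0
  m38: -00110 ←essential
  m42: 101010 ←essential
  m45: 1011-1 ←essential
  m47: 1-1111,1011-1
  m50: 110010 ←essential
  m52: -1010- ←essential
  m53: -1010- ←essential
  m62: -11110,11111-
  m63: 1-1111,11111-
Essential: -00110, -1010-, 0--110, 000001, 001000, 01-1-0, 010-00, 011011, 101010, 1011-1, 110010
Petrick residual → 11111-
Min cover (12 terms): b'c'def' + bc'de' + a'def' + a'b'c'd'e'f + a'b'cd'e'f' + a'bdf' + a'bc'e'f' + a'bcd'ef + ab'cd'ef' + ab'cdf + abc'd'ef' + abcde

12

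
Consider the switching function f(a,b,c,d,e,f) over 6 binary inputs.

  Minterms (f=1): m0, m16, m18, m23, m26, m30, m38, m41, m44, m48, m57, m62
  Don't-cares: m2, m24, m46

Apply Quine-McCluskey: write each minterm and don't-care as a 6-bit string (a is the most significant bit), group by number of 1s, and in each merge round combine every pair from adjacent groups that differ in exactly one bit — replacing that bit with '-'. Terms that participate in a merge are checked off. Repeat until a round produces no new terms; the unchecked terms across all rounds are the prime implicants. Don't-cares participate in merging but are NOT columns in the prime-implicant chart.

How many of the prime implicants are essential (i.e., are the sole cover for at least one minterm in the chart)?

size-2^0 implicants → 000000(✓)  000010(✓)  010000(✓)  010010(✓)  010111  011000(✓)  011010(✓)  011110(✓)  100110(✓)  101001(✓)  101100(✓)  101110(✓)  110000(✓)  111001(✓)  111110(✓)
size-2^1 implicants → -10000  -11110  0-0000(✓)  0-0010(✓)  0000-0(✓)  01-000(✓)  01-010(✓)  0100-0(✓)  011-10  0110-0(✓)  1-1001  1-1110  10-110  1011-0
size-2^2 implicants → 0-00-0  01-0-0
Unchecked terms (primes): -10000, -11110, 0-00-0, 01-0-0, 010111, 011-10, 1-1001, 1-1110, 10-110, 1011-0
Minterm coverage:
  m0 ⊆ 0-00-0 [E]
  m16 ⊆ -10000,0-00-0,01-0-0
  m18 ⊆ 0-00-0,01-0-0
  m23 ⊆ 010111 [E]
  m26 ⊆ 01-0-0,011-10
  m30 ⊆ -11110,011-10
  m38 ⊆ 10-110 [E]
  m41 ⊆ 1-1001 [E]
  m44 ⊆ 1011-0 [E]
  m48 ⊆ -10000 [E]
  m57 ⊆ 1-1001 [E]
  m62 ⊆ -11110,1-1110
E = {-10000, 0-00-0, 010111, 1-1001, 10-110, 1011-0}

6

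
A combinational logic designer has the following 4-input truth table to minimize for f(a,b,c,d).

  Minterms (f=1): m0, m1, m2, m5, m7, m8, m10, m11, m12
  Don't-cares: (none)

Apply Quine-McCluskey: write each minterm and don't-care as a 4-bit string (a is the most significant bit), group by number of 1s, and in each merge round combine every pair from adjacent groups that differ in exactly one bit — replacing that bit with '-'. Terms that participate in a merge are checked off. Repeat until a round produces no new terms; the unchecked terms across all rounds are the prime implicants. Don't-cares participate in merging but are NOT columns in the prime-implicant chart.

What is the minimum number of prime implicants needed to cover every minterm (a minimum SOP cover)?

5

size-2^0 implicants → 0000(✓)  0001(✓)  0010(✓)  0101(✓)  0111(✓)  1000(✓)  1010(✓)  1011(✓)  1100(✓)
size-2^1 implicants → -000(✓)  -010(✓)  0-01  00-0(✓)  000-  01-1  1-00  10-0(✓)  101-
size-2^2 implicants → -0-0
Unchecked terms (primes): -0-0, 0-01, 000-, 01-1, 1-00, 101-
Minterm coverage:
  m0 ⊆ -0-0,000-
  m1 ⊆ 0-01,000-
  m2 ⊆ -0-0 [E]
  m5 ⊆ 0-01,01-1
  m7 ⊆ 01-1 [E]
  m8 ⊆ -0-0,1-00
  m10 ⊆ -0-0,101-
  m11 ⊆ 101- [E]
  m12 ⊆ 1-00 [E]
E = {-0-0, 01-1, 1-00, 101-}
Petrick residual → 0-01
Cover = b'd' + a'c'd + a'bd + ac'd' + ab'c  |cover|=5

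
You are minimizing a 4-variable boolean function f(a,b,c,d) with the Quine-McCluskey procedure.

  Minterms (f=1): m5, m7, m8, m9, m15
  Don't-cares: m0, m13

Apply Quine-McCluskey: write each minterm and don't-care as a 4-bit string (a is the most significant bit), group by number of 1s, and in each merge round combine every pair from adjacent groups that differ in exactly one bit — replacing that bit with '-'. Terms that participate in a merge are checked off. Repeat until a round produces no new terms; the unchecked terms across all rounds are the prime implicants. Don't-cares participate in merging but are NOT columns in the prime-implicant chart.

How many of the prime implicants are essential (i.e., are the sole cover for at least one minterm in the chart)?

[col 0] 0000*, 0101*, 0111*, 1000*, 1001*, 1101*, 1111*
[col 1] -000, -101*, -111*, 01-1*, 1-01, 100-, 11-1*
[col 2] -1-1
Prime implicants: -000, -1-1, 1-01, 100-
PI chart (minterm → PIs covering it):
  5 | -1-1  (sole → essential)
  7 | -1-1  (sole → essential)
  8 | -000,100-
  9 | 1-01,100-
  15 | -1-1  (sole → essential)
Essential prime implicants: -1-1

1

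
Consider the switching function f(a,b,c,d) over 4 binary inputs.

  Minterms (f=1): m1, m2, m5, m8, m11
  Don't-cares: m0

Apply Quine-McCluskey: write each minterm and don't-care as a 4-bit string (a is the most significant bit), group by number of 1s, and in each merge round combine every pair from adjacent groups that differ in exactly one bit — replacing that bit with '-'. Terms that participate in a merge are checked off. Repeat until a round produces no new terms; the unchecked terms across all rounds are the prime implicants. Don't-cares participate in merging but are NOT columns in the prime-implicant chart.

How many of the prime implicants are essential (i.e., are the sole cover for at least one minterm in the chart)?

[col 0] 0000*, 0001*, 0010*, 0101*, 1000*, 1011
[col 1] -000, 0-01, 00-0, 000-
Prime implicants: -000, 0-01, 00-0, 000-, 1011
PI chart (minterm → PIs covering it):
  1 | 0-01,000-
  2 | 00-0  (sole → essential)
  5 | 0-01  (sole → essential)
  8 | -000  (sole → essential)
  11 | 1011  (sole → essential)
Essential prime implicants: -000, 0-01, 00-0, 1011

4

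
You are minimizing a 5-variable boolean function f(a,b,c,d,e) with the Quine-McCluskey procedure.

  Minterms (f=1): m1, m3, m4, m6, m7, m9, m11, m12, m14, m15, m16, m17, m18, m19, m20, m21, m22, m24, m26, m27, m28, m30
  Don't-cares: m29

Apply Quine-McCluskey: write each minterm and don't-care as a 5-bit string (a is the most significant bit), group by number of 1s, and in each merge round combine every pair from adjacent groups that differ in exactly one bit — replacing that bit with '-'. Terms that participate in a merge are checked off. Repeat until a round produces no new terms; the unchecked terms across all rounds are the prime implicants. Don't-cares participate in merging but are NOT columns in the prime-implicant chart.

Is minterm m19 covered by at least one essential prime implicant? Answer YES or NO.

[col 0] 00001*, 00011*, 00100*, 00110*, 00111*, 01001*, 01011*, 01100*, 01110*, 01111*, 10000*, 10001*, 10010*, 10011*, 10100*, 10101*, 10110*, 11000*, 11010*, 11011*, 11100*, 11101*, 11110*
[col 1] -0001*, -0011*, -0100*, -0110*, -1011*, -1100*, -1110*, 0-001*, 0-011*, 0-100*, 0-110*, 0-111*, 00-11*, 000-1*, 001-0*, 0011-*, 01-11*, 010-1*, 011-0*, 0111-*, 1-000*, 1-010*, 1-011*, 1-100*, 1-101*, 1-110*, 10-00*, 10-01*, 10-10*, 100-0*, 100-1*, 1000-*, 1001-*, 101-0*, 1010-*, 11-00*, 11-10*, 110-0*, 1101-*, 111-0*, 1110-*
[col 2] --011, --100*, --110*, -00-1, -01-0*, -11-0*, 0--11, 0-0-1, 0-1-0*, 0-11-, 1--00*, 1--10*, 1-0-0*, 1-01-, 1-1-0*, 1-10-, 10--0*, 10-0-, 100--, 11--0*
[col 3] --1-0, 1---0
Prime implicants: --011, --1-0, -00-1, 0--11, 0-0-1, 0-11-, 1---0, 1-01-, 1-10-, 10-0-, 100--
PI chart (minterm → PIs covering it):
  1 | -00-1,0-0-1
  3 | --011,-00-1,0--11,0-0-1
  4 | --1-0  (sole → essential)
  6 | --1-0,0-11-
  7 | 0--11,0-11-
  9 | 0-0-1  (sole → essential)
  11 | --011,0--11,0-0-1
  12 | --1-0  (sole → essential)
  14 | --1-0,0-11-
  15 | 0--11,0-11-
  16 | 1---0,10-0-,100--
  17 | -00-1,10-0-,100--
  18 | 1---0,1-01-,100--
  19 | --011,-00-1,1-01-,100--
  20 | --1-0,1---0,1-10-,10-0-
  21 | 1-10-,10-0-
  22 | --1-0,1---0
  24 | 1---0  (sole → essential)
  26 | 1---0,1-01-
  27 | --011,1-01-
  28 | --1-0,1---0,1-10-
  30 | --1-0,1---0
Essential prime implicants: --1-0, 0-0-1, 1---0

NO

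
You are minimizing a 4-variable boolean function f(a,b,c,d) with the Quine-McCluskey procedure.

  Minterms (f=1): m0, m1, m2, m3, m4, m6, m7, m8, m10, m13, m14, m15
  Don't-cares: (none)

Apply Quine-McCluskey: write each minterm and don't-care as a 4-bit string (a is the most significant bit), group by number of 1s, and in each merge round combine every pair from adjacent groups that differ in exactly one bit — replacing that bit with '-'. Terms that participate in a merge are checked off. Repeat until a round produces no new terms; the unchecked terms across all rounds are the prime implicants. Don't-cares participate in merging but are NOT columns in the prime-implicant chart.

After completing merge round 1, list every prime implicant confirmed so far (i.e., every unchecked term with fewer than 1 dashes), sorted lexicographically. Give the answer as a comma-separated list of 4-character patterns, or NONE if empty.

NONE

[col 0] 0000*, 0001*, 0010*, 0011*, 0100*, 0110*, 0111*, 1000*, 1010*, 1101*, 1110*, 1111*
[col 1] -000*, -010*, -110*, -111*, 0-00*, 0-10*, 0-11*, 00-0*, 00-1*, 000-*, 001-*, 01-0*, 011-*, 1-10*, 10-0*, 11-1, 111-*
[col 2] --10, -0-0, -11-, 0--0, 0-1-, 00--
Prime implicants: --10, -0-0, -11-, 0--0, 0-1-, 00--, 11-1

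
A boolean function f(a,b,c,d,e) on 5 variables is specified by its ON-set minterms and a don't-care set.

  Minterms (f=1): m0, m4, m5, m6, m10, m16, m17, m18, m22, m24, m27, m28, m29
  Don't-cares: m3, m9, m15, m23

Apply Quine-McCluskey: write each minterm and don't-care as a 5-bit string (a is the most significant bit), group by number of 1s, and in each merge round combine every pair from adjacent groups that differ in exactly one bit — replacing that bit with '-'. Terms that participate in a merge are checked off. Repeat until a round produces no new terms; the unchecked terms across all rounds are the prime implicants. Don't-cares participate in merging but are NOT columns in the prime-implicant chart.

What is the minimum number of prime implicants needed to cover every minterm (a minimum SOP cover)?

Round 0: 00000✓ 00011 00100✓ 00101✓ 00110✓ 01001 01010 01111 10000✓ 10001✓ 10010✓ 10110✓ 10111✓ 11000✓ 11011 11100✓ 11101✓
Round 1: -0000 -0110 00-00 001-0 0010- 1-000 10-10 100-0 1000- 1011- 11-00 1110-
PIs = {-0000, -0110, 00-00, 00011, 001-0, 0010-, 01001, 01010, 01111, 1-000, 10-10, 100-0, 1000-, 1011-, 11-00, 11011, 1110-}
Coverage chart:
  m0: -0000,00-00
  m4: 00-00,001-0,0010-
  m5: 0010- ←essential
  m6: -0110,001-0
  m10: 01010 ←essential
  m16: -0000,1-000,100-0,1000-
  m17: 1000- ←essential
  m18: 10-10,100-0
  m22: -0110,10-10,1011-
  m24: 1-000,11-00
  m27: 11011 ←essential
  m28: 11-00,1110-
  m29: 1110- ←essential
Essential: 0010-, 01010, 1000-, 11011, 1110-
Petrick residual → -0000, -0110, 1-000, 10-10
Min cover (9 terms): b'c'd'e' + b'cde' + a'b'cd' + a'bc'de' + ac'd'e' + ab'de' + ab'c'd' + abc'de + abcd'

9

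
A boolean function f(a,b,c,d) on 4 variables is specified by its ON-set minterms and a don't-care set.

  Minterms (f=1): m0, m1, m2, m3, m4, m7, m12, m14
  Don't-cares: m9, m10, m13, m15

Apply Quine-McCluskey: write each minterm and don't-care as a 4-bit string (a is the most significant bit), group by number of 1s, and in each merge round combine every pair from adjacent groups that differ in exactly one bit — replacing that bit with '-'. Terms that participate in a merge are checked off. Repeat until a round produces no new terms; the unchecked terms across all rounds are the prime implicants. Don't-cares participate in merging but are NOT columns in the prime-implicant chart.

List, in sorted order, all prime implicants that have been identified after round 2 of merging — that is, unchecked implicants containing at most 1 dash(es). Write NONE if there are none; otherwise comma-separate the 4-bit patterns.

Round 0: 0000✓ 0001✓ 0010✓ 0011✓ 0100✓ 0111✓ 1001✓ 1010✓ 1100✓ 1101✓ 1110✓ 1111✓
Round 1: -001 -010 -100 -111 0-00 0-11 00-0✓ 00-1✓ 000-✓ 001-✓ 1-01 1-10 11-0✓ 11-1✓ 110-✓ 111-✓
Round 2: 00-- 11--
PIs = {-001, -010, -100, -111, 0-00, 0-11, 00--, 1-01, 1-10, 11--}

-001, -010, -100, -111, 0-00, 0-11, 1-01, 1-10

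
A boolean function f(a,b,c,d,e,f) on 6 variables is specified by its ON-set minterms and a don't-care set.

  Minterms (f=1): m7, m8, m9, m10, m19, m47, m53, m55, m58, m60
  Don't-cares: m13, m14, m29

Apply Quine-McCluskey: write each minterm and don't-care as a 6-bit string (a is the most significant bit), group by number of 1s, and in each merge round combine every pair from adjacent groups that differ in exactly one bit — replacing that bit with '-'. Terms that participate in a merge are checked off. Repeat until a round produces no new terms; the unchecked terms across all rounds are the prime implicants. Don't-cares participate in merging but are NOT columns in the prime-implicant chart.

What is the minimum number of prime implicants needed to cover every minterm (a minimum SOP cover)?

size-2^0 implicants → 000111  001000(✓)  001001(✓)  001010(✓)  001101(✓)  001110(✓)  010011  011101(✓)  101111  110101(✓)  110111(✓)  111010  111100
size-2^1 implicants → 0-1101  001-01  001-10  0010-0  00100-  1101-1
Unchecked terms (primes): 0-1101, 000111, 001-01, 001-10, 0010-0, 00100-, 010011, 101111, 1101-1, 111010, 111100
Minterm coverage:
  m7 ⊆ 000111 [E]
  m8 ⊆ 0010-0,00100-
  m9 ⊆ 001-01,00100-
  m10 ⊆ 001-10,0010-0
  m19 ⊆ 010011 [E]
  m47 ⊆ 101111 [E]
  m53 ⊆ 1101-1 [E]
  m55 ⊆ 1101-1 [E]
  m58 ⊆ 111010 [E]
  m60 ⊆ 111100 [E]
E = {000111, 010011, 101111, 1101-1, 111010, 111100}
Petrick residual → 001-01, 0010-0
Cover = a'b'c'def + a'b'ce'f + a'b'cd'f' + a'bc'd'ef + ab'cdef + abc'df + abcd'ef' + abcde'f'  |cover|=8

8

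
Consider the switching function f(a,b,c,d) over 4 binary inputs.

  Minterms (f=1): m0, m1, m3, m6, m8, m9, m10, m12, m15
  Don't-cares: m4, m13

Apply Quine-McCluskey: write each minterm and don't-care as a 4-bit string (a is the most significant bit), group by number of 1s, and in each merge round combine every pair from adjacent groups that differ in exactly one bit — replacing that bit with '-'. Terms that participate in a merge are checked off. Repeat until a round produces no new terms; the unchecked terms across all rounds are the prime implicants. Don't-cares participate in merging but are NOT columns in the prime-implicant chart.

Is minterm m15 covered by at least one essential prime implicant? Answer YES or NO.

size-2^0 implicants → 0000(✓)  0001(✓)  0011(✓)  0100(✓)  0110(✓)  1000(✓)  1001(✓)  1010(✓)  1100(✓)  1101(✓)  1111(✓)
size-2^1 implicants → -000(✓)  -001(✓)  -100(✓)  0-00(✓)  00-1  000-(✓)  01-0  1-00(✓)  1-01(✓)  10-0  100-(✓)  11-1  110-(✓)
size-2^2 implicants → --00  -00-  1-0-
Unchecked terms (primes): --00, -00-, 00-1, 01-0, 1-0-, 10-0, 11-1
Minterm coverage:
  m0 ⊆ --00,-00-
  m1 ⊆ -00-,00-1
  m3 ⊆ 00-1 [E]
  m6 ⊆ 01-0 [E]
  m8 ⊆ --00,-00-,1-0-,10-0
  m9 ⊆ -00-,1-0-
  m10 ⊆ 10-0 [E]
  m12 ⊆ --00,1-0-
  m15 ⊆ 11-1 [E]
E = {00-1, 01-0, 10-0, 11-1}

YES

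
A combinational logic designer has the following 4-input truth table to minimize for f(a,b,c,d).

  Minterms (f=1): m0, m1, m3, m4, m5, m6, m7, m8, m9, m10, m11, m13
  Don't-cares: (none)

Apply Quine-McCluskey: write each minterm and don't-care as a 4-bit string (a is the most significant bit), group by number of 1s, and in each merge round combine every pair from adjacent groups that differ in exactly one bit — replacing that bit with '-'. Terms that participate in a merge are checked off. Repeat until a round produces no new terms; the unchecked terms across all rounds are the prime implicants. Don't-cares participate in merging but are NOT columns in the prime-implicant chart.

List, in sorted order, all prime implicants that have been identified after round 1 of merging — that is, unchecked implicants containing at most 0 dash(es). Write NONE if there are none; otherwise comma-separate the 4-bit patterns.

NONE

size-2^0 implicants → 0000(✓)  0001(✓)  0011(✓)  0100(✓)  0101(✓)  0110(✓)  0111(✓)  1000(✓)  1001(✓)  1010(✓)  1011(✓)  1101(✓)
size-2^1 implicants → -000(✓)  -001(✓)  -011(✓)  -101(✓)  0-00(✓)  0-01(✓)  0-11(✓)  00-1(✓)  000-(✓)  01-0(✓)  01-1(✓)  010-(✓)  011-(✓)  1-01(✓)  10-0(✓)  10-1(✓)  100-(✓)  101-(✓)
size-2^2 implicants → --01  -0-1  -00-  0--1  0-0-  01--  10--
Unchecked terms (primes): --01, -0-1, -00-, 0--1, 0-0-, 01--, 10--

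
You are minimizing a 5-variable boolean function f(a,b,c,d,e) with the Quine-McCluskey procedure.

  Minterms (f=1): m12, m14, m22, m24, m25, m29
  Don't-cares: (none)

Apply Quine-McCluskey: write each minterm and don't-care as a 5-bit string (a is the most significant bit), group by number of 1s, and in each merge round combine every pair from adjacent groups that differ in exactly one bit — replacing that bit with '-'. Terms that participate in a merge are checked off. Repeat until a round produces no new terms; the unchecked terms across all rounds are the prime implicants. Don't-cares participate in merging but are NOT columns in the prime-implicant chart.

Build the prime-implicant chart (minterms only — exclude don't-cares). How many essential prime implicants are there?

4

size-2^0 implicants → 01100(✓)  01110(✓)  10110  11000(✓)  11001(✓)  11101(✓)
size-2^1 implicants → 011-0  11-01  1100-
Unchecked terms (primes): 011-0, 10110, 11-01, 1100-
Minterm coverage:
  m12 ⊆ 011-0 [E]
  m14 ⊆ 011-0 [E]
  m22 ⊆ 10110 [E]
  m24 ⊆ 1100- [E]
  m25 ⊆ 11-01,1100-
  m29 ⊆ 11-01 [E]
E = {011-0, 10110, 11-01, 1100-}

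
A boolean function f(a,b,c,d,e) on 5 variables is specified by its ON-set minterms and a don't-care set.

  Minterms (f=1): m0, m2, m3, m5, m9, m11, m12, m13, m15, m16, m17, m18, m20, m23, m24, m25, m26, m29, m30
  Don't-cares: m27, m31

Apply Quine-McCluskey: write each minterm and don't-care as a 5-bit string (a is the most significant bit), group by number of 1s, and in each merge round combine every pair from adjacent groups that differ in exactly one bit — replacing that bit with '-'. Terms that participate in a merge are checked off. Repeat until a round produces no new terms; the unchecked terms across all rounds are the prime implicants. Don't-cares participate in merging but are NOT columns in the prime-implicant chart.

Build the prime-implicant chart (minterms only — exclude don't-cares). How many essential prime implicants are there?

Round 0: 00000✓ 00010✓ 00011✓ 00101✓ 01001✓ 01011✓ 01100✓ 01101✓ 01111✓ 10000✓ 10001✓ 10010✓ 10100✓ 10111✓ 11000✓ 11001✓ 11010✓ 11011✓ 11101✓ 11110✓ 11111✓
Round 1: -0000✓ -0010✓ -1001✓ -1011✓ -1101✓ -1111✓ 0-011 0-101 000-0✓ 0001- 01-01✓ 01-11✓ 010-1✓ 011-1✓ 0110- 1-000✓ 1-001✓ 1-010✓ 1-111 10-00 100-0✓ 1000-✓ 11-01✓ 11-10✓ 11-11✓ 110-0✓ 110-1✓ 1100-✓ 1101-✓ 111-1✓ 1111-✓
Round 2: -00-0 -1-01✓ -1-11✓ -10-1✓ -11-1✓ 01--1✓ 1-0-0 1-00- 11--1✓ 11-1- 110--
Round 3: -1--1
PIs = {-00-0, -1--1, 0-011, 0-101, 0001-, 0110-, 1-0-0, 1-00-, 1-111, 10-00, 11-1-, 110--}
Coverage chart:
  m0: -00-0 ←essential
  m2: -00-0,0001-
  m3: 0-011,0001-
  m5: 0-101 ←essential
  m9: -1--1 ←essential
  m11: -1--1,0-011
  m12: 0110- ←essential
  m13: -1--1,0-101,0110-
  m15: -1--1 ←essential
  m16: -00-0,1-0-0,1-00-,10-00
  m17: 1-00- ←essential
  m18: -00-0,1-0-0
  m20: 10-00 ←essential
  m23: 1-111 ←essential
  m24: 1-0-0,1-00-,110--
  m25: -1--1,1-00-,110--
  m26: 1-0-0,11-1-,110--
  m29: -1--1 ←essential
  m30: 11-1- ←essential
Essential: -00-0, -1--1, 0-101, 0110-, 1-00-, 1-111, 10-00, 11-1-

8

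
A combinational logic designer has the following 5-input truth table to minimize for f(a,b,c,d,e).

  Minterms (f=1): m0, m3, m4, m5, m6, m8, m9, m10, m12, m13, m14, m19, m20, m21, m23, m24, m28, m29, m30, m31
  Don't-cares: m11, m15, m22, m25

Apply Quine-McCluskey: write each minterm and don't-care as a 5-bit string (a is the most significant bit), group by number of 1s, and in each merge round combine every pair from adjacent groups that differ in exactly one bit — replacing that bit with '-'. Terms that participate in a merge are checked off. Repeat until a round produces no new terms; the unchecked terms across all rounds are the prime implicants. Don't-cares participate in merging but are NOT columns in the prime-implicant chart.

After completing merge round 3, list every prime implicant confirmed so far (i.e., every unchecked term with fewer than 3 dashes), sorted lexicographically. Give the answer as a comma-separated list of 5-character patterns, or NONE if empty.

Round 0: 00000✓ 00011✓ 00100✓ 00101✓ 00110✓ 01000✓ 01001✓ 01010✓ 01011✓ 01100✓ 01101✓ 01110✓ 01111✓ 10011✓ 10100✓ 10101✓ 10110✓ 10111✓ 11000✓ 11001✓ 11100✓ 11101✓ 11110✓ 11111✓
Round 1: -0011 -0100✓ -0101✓ -0110✓ -1000✓ -1001✓ -1100✓ -1101✓ -1110✓ -1111✓ 0-000✓ 0-011 0-100✓ 0-101✓ 0-110✓ 00-00✓ 001-0✓ 0010-✓ 01-00✓ 01-01✓ 01-10✓ 01-11✓ 010-0✓ 010-1✓ 0100-✓ 0101-✓ 011-0✓ 011-1✓ 0110-✓ 0111-✓ 1-100✓ 1-101✓ 1-110✓ 1-111✓ 10-11 101-0✓ 101-1✓ 1010-✓ 1011-✓ 11-00✓ 11-01✓ 1100-✓ 111-0✓ 111-1✓ 1110-✓ 1111-✓
Round 2: --100✓ --101✓ --110✓ -01-0✓ -010-✓ -1-00✓ -1-01✓ -100-✓ -11-0✓ -11-1✓ -110-✓ -111-✓ 0--00 0-1-0✓ 0-10-✓ 01--0✓ 01--1✓ 01-0-✓ 01-1-✓ 010--✓ 011--✓ 1-1-0✓ 1-1-1✓ 1-10-✓ 1-11-✓ 101--✓ 11-0-✓ 111--✓
Round 3: --1-0 --10- -1-0- -11-- 01--- 1-1--
PIs = {--1-0, --10-, -0011, -1-0-, -11--, 0--00, 0-011, 01---, 1-1--, 10-11}

-0011, 0--00, 0-011, 10-11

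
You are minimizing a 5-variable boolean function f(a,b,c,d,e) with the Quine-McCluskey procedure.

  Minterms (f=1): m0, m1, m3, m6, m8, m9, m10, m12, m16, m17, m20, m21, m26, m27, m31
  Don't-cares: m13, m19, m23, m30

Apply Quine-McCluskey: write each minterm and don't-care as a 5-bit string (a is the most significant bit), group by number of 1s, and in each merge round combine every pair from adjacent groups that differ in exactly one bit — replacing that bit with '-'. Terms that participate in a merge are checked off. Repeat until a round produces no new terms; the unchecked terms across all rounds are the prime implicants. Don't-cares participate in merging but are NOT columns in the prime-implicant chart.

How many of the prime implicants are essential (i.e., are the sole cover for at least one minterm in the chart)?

4

size-2^0 implicants → 00000(✓)  00001(✓)  00011(✓)  00110  01000(✓)  01001(✓)  01010(✓)  01100(✓)  01101(✓)  10000(✓)  10001(✓)  10011(✓)  10100(✓)  10101(✓)  10111(✓)  11010(✓)  11011(✓)  11110(✓)  11111(✓)
size-2^1 implicants → -0000(✓)  -0001(✓)  -0011(✓)  -1010  0-000(✓)  0-001(✓)  000-1(✓)  0000-(✓)  01-00(✓)  01-01(✓)  010-0  0100-(✓)  0110-(✓)  1-011(✓)  1-111(✓)  10-00(✓)  10-01(✓)  10-11(✓)  100-1(✓)  1000-(✓)  101-1(✓)  1010-(✓)  11-10(✓)  11-11(✓)  1101-(✓)  1111-(✓)
size-2^2 implicants → -00-1  -000-  0-00-  01-0-  1--11  10--1  10-0-  11-1-
Unchecked terms (primes): -00-1, -000-, -1010, 0-00-, 00110, 01-0-, 010-0, 1--11, 10--1, 10-0-, 11-1-
Minterm coverage:
  m0 ⊆ -000-,0-00-
  m1 ⊆ -00-1,-000-,0-00-
  m3 ⊆ -00-1 [E]
  m6 ⊆ 00110 [E]
  m8 ⊆ 0-00-,01-0-,010-0
  m9 ⊆ 0-00-,01-0-
  m10 ⊆ -1010,010-0
  m12 ⊆ 01-0- [E]
  m16 ⊆ -000-,10-0-
  m17 ⊆ -00-1,-000-,10--1,10-0-
  m20 ⊆ 10-0- [E]
  m21 ⊆ 10--1,10-0-
  m26 ⊆ -1010,11-1-
  m27 ⊆ 1--11,11-1-
  m31 ⊆ 1--11,11-1-
E = {-00-1, 00110, 01-0-, 10-0-}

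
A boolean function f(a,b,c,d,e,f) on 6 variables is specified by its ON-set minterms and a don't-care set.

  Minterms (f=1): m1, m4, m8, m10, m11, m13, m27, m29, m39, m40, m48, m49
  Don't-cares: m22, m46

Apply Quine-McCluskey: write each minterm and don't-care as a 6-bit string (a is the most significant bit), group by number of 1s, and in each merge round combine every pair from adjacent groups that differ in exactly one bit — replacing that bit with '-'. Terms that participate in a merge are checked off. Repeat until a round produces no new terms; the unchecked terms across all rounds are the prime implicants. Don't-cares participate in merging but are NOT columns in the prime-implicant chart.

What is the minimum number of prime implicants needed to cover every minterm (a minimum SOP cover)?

8

size-2^0 implicants → 000001  000100  001000(✓)  001010(✓)  001011(✓)  001101(✓)  010110  011011(✓)  011101(✓)  100111  101000(✓)  101110  110000(✓)  110001(✓)
size-2^1 implicants → -01000  0-1011  0-1101  0010-0  00101-  11000-
Unchecked terms (primes): -01000, 0-1011, 0-1101, 000001, 000100, 0010-0, 00101-, 010110, 100111, 101110, 11000-
Minterm coverage:
  m1 ⊆ 000001 [E]
  m4 ⊆ 000100 [E]
  m8 ⊆ -01000,0010-0
  m10 ⊆ 0010-0,00101-
  m11 ⊆ 0-1011,00101-
  m13 ⊆ 0-1101 [E]
  m27 ⊆ 0-1011 [E]
  m29 ⊆ 0-1101 [E]
  m39 ⊆ 100111 [E]
  m40 ⊆ -01000 [E]
  m48 ⊆ 11000- [E]
  m49 ⊆ 11000- [E]
E = {-01000, 0-1011, 0-1101, 000001, 000100, 100111, 11000-}
Petrick residual → 0010-0
Cover = b'cd'e'f' + a'cd'ef + a'cde'f + a'b'c'd'e'f + a'b'c'de'f' + a'b'cd'f' + ab'c'def + abc'd'e'  |cover|=8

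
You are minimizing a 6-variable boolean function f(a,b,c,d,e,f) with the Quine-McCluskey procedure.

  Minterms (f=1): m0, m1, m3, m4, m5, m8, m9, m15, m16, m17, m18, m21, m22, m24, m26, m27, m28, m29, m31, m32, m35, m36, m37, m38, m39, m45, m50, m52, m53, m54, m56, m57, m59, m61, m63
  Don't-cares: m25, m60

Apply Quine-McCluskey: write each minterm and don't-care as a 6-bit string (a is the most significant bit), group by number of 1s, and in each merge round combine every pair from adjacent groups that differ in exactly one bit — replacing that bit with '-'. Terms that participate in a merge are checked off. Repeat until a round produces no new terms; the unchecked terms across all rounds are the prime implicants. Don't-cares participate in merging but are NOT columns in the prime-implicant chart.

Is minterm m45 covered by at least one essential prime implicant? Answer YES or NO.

[col 0] 000000*, 000001*, 000011*, 000100*, 000101*, 001000*, 001001*, 001111*, 010000*, 010001*, 010010*, 010101*, 010110*, 011000*, 011001*, 011010*, 011011*, 011100*, 011101*, 011111*, 100000*, 100011*, 100100*, 100101*, 100110*, 100111*, 101101*, 110010*, 110100*, 110101*, 110110*, 111000*, 111001*, 111011*, 111100*, 111101*, 111111*
[col 1] -00000*, -00011, -00100*, -00101*, -10010*, -10101*, -10110*, -11000*, -11001*, -11011*, -11100*, -11101*, -11111*, 0-0000*, 0-0001*, 0-0101*, 0-1000*, 0-1001*, 0-1111, 00-000*, 00-001*, 000-00*, 000-01*, 0000-1, 00000-*, 00010-*, 00100-*, 01-000*, 01-001*, 01-010*, 01-101*, 010-01*, 010-10*, 0100-0*, 01000-*, 011-00*, 011-01*, 011-11*, 0110-0*, 0110-1*, 01100-*, 01101-*, 0111-1*, 01110-*, 1-0100*, 1-0101*, 1-0110*, 1-1101*, 10-101*, 100-00*, 100-11, 1001-0*, 1001-1*, 10010-*, 10011-*, 11-100*, 11-101*, 110-10*, 1101-0*, 11010-*, 111-00*, 111-01*, 111-11*, 1110-1*, 11100-*, 1111-1*, 11110-*
[col 2] --0101, -00-00, -0010-, -1-101, -10-10, -11-00*, -11-01*, -11-11*, -110-1*, -1100-*, -111-1*, -1110-*, 0--000*, 0--001*, 0-0-01, 0-000-*, 0-100-*, 00-00-*, 000-0-, 01--01, 01-0-0, 01-00-*, 011--1*, 011-0-*, 0110--, 1--101, 1-01-0, 1-010-, 1001--, 11-10-, 111--1*, 111-0-*
[col 3] -11--1, -11-0-, 0--00-
Prime implicants: --0101, -00-00, -00011, -0010-, -1-101, -10-10, -11--1, -11-0-, 0--00-, 0-0-01, 0-1111, 000-0-, 0000-1, 01--01, 01-0-0, 0110--, 1--101, 1-01-0, 1-010-, 100-11, 1001--, 11-10-
PI chart (minterm → PIs covering it):
  0 | -00-00,0--00-,000-0-
  1 | 0--00-,0-0-01,000-0-,0000-1
  3 | -00011,0000-1
  4 | -00-00,-0010-,000-0-
  5 | --0101,-0010-,0-0-01,000-0-
  8 | 0--00-  (sole → essential)
  9 | 0--00-  (sole → essential)
  15 | 0-1111  (sole → essential)
  16 | 0--00-,01-0-0
  17 | 0--00-,0-0-01,01--01
  18 | -10-10,01-0-0
  21 | --0101,-1-101,0-0-01,01--01
  22 | -10-10  (sole → essential)
  24 | -11-0-,0--00-,01-0-0,0110--
  26 | 01-0-0,0110--
  27 | -11--1,0110--
  28 | -11-0-  (sole → essential)
  29 | -1-101,-11--1,-11-0-,01--01
  31 | -11--1,0-1111
  32 | -00-00  (sole → essential)
  35 | -00011,100-11
  36 | -00-00,-0010-,1-01-0,1-010-,1001--
  37 | --0101,-0010-,1--101,1-010-,1001--
  38 | 1-01-0,1001--
  39 | 100-11,1001--
  45 | 1--101  (sole → essential)
  50 | -10-10  (sole → essential)
  52 | 1-01-0,1-010-,11-10-
  53 | --0101,-1-101,1--101,1-010-,11-10-
  54 | -10-10,1-01-0
  56 | -11-0-  (sole → essential)
  57 | -11--1,-11-0-
  59 | -11--1  (sole → essential)
  61 | -1-101,-11--1,-11-0-,1--101,11-10-
  63 | -11--1  (sole → essential)
Essential prime implicants: -00-00, -10-10, -11--1, -11-0-, 0--00-, 0-1111, 1--101

YES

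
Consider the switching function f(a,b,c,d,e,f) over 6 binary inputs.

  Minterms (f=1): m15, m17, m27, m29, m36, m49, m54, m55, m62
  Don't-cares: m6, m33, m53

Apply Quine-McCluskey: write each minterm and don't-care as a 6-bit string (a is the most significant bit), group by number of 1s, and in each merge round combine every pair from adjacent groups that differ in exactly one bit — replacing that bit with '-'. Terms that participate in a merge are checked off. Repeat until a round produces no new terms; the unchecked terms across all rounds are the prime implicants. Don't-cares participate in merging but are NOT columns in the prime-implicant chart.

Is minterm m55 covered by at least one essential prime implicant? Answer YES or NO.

Round 0: 000110 001111 010001✓ 011011 011101 100001✓ 100100 110001✓ 110101✓ 110110✓ 110111✓ 111110✓
Round 1: -10001 1-0001 11-110 110-01 1101-1 11011-
PIs = {-10001, 000110, 001111, 011011, 011101, 1-0001, 100100, 11-110, 110-01, 1101-1, 11011-}
Coverage chart:
  m15: 001111 ←essential
  m17: -10001 ←essential
  m27: 011011 ←essential
  m29: 011101 ←essential
  m36: 100100 ←essential
  m49: -10001,1-0001,110-01
  m54: 11-110,11011-
  m55: 1101-1,11011-
  m62: 11-110 ←essential
Essential: -10001, 001111, 011011, 011101, 100100, 11-110

NO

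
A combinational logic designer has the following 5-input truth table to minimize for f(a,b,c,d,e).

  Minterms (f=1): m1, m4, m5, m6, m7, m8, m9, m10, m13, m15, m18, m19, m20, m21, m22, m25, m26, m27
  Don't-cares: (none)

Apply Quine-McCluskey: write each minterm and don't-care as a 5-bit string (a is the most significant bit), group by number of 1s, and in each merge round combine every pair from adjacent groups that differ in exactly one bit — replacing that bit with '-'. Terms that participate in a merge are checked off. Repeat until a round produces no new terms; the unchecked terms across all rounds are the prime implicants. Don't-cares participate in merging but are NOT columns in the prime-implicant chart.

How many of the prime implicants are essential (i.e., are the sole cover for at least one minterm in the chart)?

4

Round 0: 00001✓ 00100✓ 00101✓ 00110✓ 00111✓ 01000✓ 01001✓ 01010✓ 01101✓ 01111✓ 10010✓ 10011✓ 10100✓ 10101✓ 10110✓ 11001✓ 11010✓ 11011✓
Round 1: -0100✓ -0101✓ -0110✓ -1001 -1010 0-001✓ 0-101✓ 0-111✓ 00-01✓ 001-0✓ 001-1✓ 0010-✓ 0011-✓ 01-01✓ 010-0 0100- 011-1✓ 1-010✓ 1-011✓ 10-10 1001-✓ 101-0✓ 1010-✓ 110-1 1101-✓
Round 2: -01-0 -010- 0--01 0-1-1 001-- 1-01-
PIs = {-01-0, -010-, -1001, -1010, 0--01, 0-1-1, 001--, 010-0, 0100-, 1-01-, 10-10, 110-1}
Coverage chart:
  m1: 0--01 ←essential
  m4: -01-0,-010-,001--
  m5: -010-,0--01,0-1-1,001--
  m6: -01-0,001--
  m7: 0-1-1,001--
  m8: 010-0,0100-
  m9: -1001,0--01,0100-
  m10: -1010,010-0
  m13: 0--01,0-1-1
  m15: 0-1-1 ←essential
  m18: 1-01-,10-10
  m19: 1-01- ←essential
  m20: -01-0,-010-
  m21: -010- ←essential
  m22: -01-0,10-10
  m25: -1001,110-1
  m26: -1010,1-01-
  m27: 1-01-,110-1
Essential: -010-, 0--01, 0-1-1, 1-01-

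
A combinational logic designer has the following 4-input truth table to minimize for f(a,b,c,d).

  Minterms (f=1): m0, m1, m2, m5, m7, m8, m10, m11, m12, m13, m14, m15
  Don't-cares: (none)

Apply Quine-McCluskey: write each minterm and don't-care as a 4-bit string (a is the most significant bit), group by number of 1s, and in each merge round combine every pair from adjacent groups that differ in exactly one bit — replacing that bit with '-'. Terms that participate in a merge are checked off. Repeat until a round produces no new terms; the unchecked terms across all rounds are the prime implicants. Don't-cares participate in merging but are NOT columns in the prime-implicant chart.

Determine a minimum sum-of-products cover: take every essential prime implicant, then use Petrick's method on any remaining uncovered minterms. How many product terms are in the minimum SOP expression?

size-2^0 implicants → 0000(✓)  0001(✓)  0010(✓)  0101(✓)  0111(✓)  1000(✓)  1010(✓)  1011(✓)  1100(✓)  1101(✓)  1110(✓)  1111(✓)
size-2^1 implicants → -000(✓)  -010(✓)  -101(✓)  -111(✓)  0-01  00-0(✓)  000-  01-1(✓)  1-00(✓)  1-10(✓)  1-11(✓)  10-0(✓)  101-(✓)  11-0(✓)  11-1(✓)  110-(✓)  111-(✓)
size-2^2 implicants → -0-0  -1-1  1--0  1-1-  11--
Unchecked terms (primes): -0-0, -1-1, 0-01, 000-, 1--0, 1-1-, 11--
Minterm coverage:
  m0 ⊆ -0-0,000-
  m1 ⊆ 0-01,000-
  m2 ⊆ -0-0 [E]
  m5 ⊆ -1-1,0-01
  m7 ⊆ -1-1 [E]
  m8 ⊆ -0-0,1--0
  m10 ⊆ -0-0,1--0,1-1-
  m11 ⊆ 1-1- [E]
  m12 ⊆ 1--0,11--
  m13 ⊆ -1-1,11--
  m14 ⊆ 1--0,1-1-,11--
  m15 ⊆ -1-1,1-1-,11--
E = {-0-0, -1-1, 1-1-}
Petrick residual → 0-01, 1--0
Cover = b'd' + bd + a'c'd + ad' + ac  |cover|=5

5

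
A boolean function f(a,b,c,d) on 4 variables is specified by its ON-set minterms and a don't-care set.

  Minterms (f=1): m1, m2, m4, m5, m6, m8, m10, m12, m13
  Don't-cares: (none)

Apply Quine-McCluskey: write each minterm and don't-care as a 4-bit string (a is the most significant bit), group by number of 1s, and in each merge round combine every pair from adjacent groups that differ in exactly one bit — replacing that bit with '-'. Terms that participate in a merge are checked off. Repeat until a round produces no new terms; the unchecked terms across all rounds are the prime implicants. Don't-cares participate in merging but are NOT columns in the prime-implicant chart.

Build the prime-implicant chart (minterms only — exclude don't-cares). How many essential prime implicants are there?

[col 0] 0001*, 0010*, 0100*, 0101*, 0110*, 1000*, 1010*, 1100*, 1101*
[col 1] -010, -100*, -101*, 0-01, 0-10, 01-0, 010-*, 1-00, 10-0, 110-*
[col 2] -10-
Prime implicants: -010, -10-, 0-01, 0-10, 01-0, 1-00, 10-0
PI chart (minterm → PIs covering it):
  1 | 0-01  (sole → essential)
  2 | -010,0-10
  4 | -10-,01-0
  5 | -10-,0-01
  6 | 0-10,01-0
  8 | 1-00,10-0
  10 | -010,10-0
  12 | -10-,1-00
  13 | -10-  (sole → essential)
Essential prime implicants: -10-, 0-01

2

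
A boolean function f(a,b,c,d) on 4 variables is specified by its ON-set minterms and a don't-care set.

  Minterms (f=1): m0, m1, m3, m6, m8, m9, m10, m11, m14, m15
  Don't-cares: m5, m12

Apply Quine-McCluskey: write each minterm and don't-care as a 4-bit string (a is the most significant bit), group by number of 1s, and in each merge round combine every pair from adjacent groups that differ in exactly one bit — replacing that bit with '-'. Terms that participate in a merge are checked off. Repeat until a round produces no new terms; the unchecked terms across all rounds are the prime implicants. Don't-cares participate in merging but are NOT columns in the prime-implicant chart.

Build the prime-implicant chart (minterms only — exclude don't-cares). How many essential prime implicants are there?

[col 0] 0000*, 0001*, 0011*, 0101*, 0110*, 1000*, 1001*, 1010*, 1011*, 1100*, 1110*, 1111*
[col 1] -000*, -001*, -011*, -110, 0-01, 00-1*, 000-*, 1-00*, 1-10*, 1-11*, 10-0*, 10-1*, 100-*, 101-*, 11-0*, 111-*
[col 2] -0-1, -00-, 1--0, 1-1-, 10--
Prime implicants: -0-1, -00-, -110, 0-01, 1--0, 1-1-, 10--
PI chart (minterm → PIs covering it):
  0 | -00-  (sole → essential)
  1 | -0-1,-00-,0-01
  3 | -0-1  (sole → essential)
  6 | -110  (sole → essential)
  8 | -00-,1--0,10--
  9 | -0-1,-00-,10--
  10 | 1--0,1-1-,10--
  11 | -0-1,1-1-,10--
  14 | -110,1--0,1-1-
  15 | 1-1-  (sole → essential)
Essential prime implicants: -0-1, -00-, -110, 1-1-

4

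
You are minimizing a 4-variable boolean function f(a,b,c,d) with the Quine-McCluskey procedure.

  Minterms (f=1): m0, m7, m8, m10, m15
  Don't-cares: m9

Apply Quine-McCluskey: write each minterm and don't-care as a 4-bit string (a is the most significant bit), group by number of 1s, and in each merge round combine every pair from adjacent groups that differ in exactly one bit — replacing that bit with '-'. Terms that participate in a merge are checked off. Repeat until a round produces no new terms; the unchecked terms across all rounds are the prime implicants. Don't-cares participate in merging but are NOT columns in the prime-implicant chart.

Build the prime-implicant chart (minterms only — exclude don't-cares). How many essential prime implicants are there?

[col 0] 0000*, 0111*, 1000*, 1001*, 1010*, 1111*
[col 1] -000, -111, 10-0, 100-
Prime implicants: -000, -111, 10-0, 100-
PI chart (minterm → PIs covering it):
  0 | -000  (sole → essential)
  7 | -111  (sole → essential)
  8 | -000,10-0,100-
  10 | 10-0  (sole → essential)
  15 | -111  (sole → essential)
Essential prime implicants: -000, -111, 10-0

3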